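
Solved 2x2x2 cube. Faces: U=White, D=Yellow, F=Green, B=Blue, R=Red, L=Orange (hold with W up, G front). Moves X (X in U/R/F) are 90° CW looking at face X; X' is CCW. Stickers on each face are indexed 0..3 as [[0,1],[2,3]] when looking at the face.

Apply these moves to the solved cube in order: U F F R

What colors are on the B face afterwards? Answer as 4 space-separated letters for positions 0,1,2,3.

Answer: Y O W B

Derivation:
After move 1 (U): U=WWWW F=RRGG R=BBRR B=OOBB L=GGOO
After move 2 (F): F=GRGR U=WWOG R=WBWR D=RBYY L=GYOY
After move 3 (F): F=GGRR U=WWYY R=OBGR D=WWYY L=GROB
After move 4 (R): R=GORB U=WGYR F=GWRY D=WBYO B=YOWB
Query: B face = YOWB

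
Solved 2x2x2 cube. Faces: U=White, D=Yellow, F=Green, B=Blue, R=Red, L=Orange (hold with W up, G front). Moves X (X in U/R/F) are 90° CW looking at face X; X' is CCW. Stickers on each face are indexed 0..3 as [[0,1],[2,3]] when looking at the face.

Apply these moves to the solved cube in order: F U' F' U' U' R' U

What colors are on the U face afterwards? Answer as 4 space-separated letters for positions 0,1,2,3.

After move 1 (F): F=GGGG U=WWOO R=WRWR D=RRYY L=OYOY
After move 2 (U'): U=WOWO F=OYGG R=GGWR B=WRBB L=BBOY
After move 3 (F'): F=YGOG U=WOGW R=RGRR D=BYYY L=BOOW
After move 4 (U'): U=OWWG F=BOOG R=YGRR B=RGBB L=WROW
After move 5 (U'): U=WGOW F=WROG R=BORR B=YGBB L=RGOW
After move 6 (R'): R=ORBR U=WBOY F=WGOW D=BRYG B=YGYB
After move 7 (U): U=OWYB F=OROW R=YGBR B=RGYB L=WGOW
Query: U face = OWYB

Answer: O W Y B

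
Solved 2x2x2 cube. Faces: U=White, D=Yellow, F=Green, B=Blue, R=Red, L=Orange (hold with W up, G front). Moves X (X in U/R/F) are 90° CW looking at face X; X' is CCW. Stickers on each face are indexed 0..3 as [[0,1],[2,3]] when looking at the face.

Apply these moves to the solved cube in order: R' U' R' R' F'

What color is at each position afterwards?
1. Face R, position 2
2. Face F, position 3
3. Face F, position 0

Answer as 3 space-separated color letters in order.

After move 1 (R'): R=RRRR U=WBWB F=GWGW D=YGYG B=YBYB
After move 2 (U'): U=BBWW F=OOGW R=GWRR B=RRYB L=YBOO
After move 3 (R'): R=WRGR U=BYWR F=OBGW D=YOYW B=GRGB
After move 4 (R'): R=RRWG U=BGWG F=OYGR D=YBYW B=WROB
After move 5 (F'): F=YROG U=BGRW R=BRYG D=BOYW L=YGOW
Query 1: R[2] = Y
Query 2: F[3] = G
Query 3: F[0] = Y

Answer: Y G Y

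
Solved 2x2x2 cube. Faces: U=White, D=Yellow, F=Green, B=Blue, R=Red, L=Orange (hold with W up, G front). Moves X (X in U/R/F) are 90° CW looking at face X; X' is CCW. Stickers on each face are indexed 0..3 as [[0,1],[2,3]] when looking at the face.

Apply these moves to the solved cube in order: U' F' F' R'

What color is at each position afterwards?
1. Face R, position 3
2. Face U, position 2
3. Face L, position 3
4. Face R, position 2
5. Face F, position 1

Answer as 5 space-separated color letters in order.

Answer: B Y G O W

Derivation:
After move 1 (U'): U=WWWW F=OOGG R=GGRR B=RRBB L=BBOO
After move 2 (F'): F=OGOG U=WWGR R=YGYR D=BOYY L=BWOW
After move 3 (F'): F=GGOO U=WWYY R=OGBR D=WWYY L=BROG
After move 4 (R'): R=GROB U=WBYR F=GWOY D=WGYO B=YRWB
Query 1: R[3] = B
Query 2: U[2] = Y
Query 3: L[3] = G
Query 4: R[2] = O
Query 5: F[1] = W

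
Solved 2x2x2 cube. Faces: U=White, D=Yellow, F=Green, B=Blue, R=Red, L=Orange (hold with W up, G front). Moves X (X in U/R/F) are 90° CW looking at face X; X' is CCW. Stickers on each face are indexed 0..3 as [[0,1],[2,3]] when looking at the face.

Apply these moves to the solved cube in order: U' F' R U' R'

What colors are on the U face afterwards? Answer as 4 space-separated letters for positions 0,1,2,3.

Answer: G W W Y

Derivation:
After move 1 (U'): U=WWWW F=OOGG R=GGRR B=RRBB L=BBOO
After move 2 (F'): F=OGOG U=WWGR R=YGYR D=BOYY L=BWOW
After move 3 (R): R=YYRG U=WGGG F=OOOY D=BBYR B=RRWB
After move 4 (U'): U=GGWG F=BWOY R=OORG B=YYWB L=RROW
After move 5 (R'): R=OGOR U=GWWY F=BGOG D=BWYY B=RYBB
Query: U face = GWWY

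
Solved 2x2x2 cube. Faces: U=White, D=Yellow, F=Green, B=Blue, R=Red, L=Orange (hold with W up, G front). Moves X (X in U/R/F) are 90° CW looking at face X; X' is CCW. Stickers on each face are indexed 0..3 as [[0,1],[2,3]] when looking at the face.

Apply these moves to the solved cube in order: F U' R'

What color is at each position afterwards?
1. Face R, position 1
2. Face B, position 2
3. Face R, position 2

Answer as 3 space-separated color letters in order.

Answer: R R G

Derivation:
After move 1 (F): F=GGGG U=WWOO R=WRWR D=RRYY L=OYOY
After move 2 (U'): U=WOWO F=OYGG R=GGWR B=WRBB L=BBOY
After move 3 (R'): R=GRGW U=WBWW F=OOGO D=RYYG B=YRRB
Query 1: R[1] = R
Query 2: B[2] = R
Query 3: R[2] = G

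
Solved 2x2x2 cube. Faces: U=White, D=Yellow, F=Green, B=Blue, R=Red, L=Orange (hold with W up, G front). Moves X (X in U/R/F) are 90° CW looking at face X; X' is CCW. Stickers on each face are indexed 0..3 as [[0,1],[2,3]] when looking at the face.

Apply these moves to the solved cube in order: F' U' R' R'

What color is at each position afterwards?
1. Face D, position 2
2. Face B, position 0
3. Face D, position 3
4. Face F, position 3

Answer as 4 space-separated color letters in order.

Answer: Y G R Y

Derivation:
After move 1 (F'): F=GGGG U=WWRR R=YRYR D=OOYY L=OWOW
After move 2 (U'): U=WRWR F=OWGG R=GGYR B=YRBB L=BBOW
After move 3 (R'): R=GRGY U=WBWY F=ORGR D=OWYG B=YROB
After move 4 (R'): R=RYGG U=WOWY F=OBGY D=ORYR B=GRWB
Query 1: D[2] = Y
Query 2: B[0] = G
Query 3: D[3] = R
Query 4: F[3] = Y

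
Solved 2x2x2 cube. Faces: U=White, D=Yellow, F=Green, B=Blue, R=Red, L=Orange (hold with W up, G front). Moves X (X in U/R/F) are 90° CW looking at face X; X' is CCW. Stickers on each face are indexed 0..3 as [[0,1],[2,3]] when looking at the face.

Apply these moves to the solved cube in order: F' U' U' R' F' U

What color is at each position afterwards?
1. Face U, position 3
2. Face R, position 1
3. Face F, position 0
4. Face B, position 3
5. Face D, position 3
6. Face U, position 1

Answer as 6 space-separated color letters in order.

After move 1 (F'): F=GGGG U=WWRR R=YRYR D=OOYY L=OWOW
After move 2 (U'): U=WRWR F=OWGG R=GGYR B=YRBB L=BBOW
After move 3 (U'): U=RRWW F=BBGG R=OWYR B=GGBB L=YROW
After move 4 (R'): R=WROY U=RBWG F=BRGW D=OBYG B=YGOB
After move 5 (F'): F=RWBG U=RBWO R=BROY D=RWYG L=YGOW
After move 6 (U): U=WROB F=BRBG R=YGOY B=YGOB L=RWOW
Query 1: U[3] = B
Query 2: R[1] = G
Query 3: F[0] = B
Query 4: B[3] = B
Query 5: D[3] = G
Query 6: U[1] = R

Answer: B G B B G R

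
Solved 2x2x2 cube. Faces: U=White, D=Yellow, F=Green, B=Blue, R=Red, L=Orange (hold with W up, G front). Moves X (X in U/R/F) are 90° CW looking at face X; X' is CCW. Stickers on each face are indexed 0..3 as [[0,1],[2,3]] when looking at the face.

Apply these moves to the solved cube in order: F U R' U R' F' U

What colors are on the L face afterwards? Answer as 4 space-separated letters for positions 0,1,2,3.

Answer: O B O O

Derivation:
After move 1 (F): F=GGGG U=WWOO R=WRWR D=RRYY L=OYOY
After move 2 (U): U=OWOW F=WRGG R=BBWR B=OYBB L=GGOY
After move 3 (R'): R=BRBW U=OBOO F=WWGW D=RRYG B=YYRB
After move 4 (U): U=OOOB F=BRGW R=YYBW B=GGRB L=WWOY
After move 5 (R'): R=YWYB U=OROG F=BOGB D=RRYW B=GGRB
After move 6 (F'): F=OBBG U=ORYY R=RWRB D=WYYW L=WGOO
After move 7 (U): U=YOYR F=RWBG R=GGRB B=WGRB L=OBOO
Query: L face = OBOO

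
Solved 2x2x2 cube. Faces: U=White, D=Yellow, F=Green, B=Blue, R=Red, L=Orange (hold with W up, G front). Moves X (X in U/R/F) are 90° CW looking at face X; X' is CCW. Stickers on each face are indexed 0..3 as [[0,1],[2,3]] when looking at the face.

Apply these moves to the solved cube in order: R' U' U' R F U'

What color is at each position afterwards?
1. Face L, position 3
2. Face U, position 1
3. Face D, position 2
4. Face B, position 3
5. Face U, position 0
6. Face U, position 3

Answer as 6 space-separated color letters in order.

After move 1 (R'): R=RRRR U=WBWB F=GWGW D=YGYG B=YBYB
After move 2 (U'): U=BBWW F=OOGW R=GWRR B=RRYB L=YBOO
After move 3 (U'): U=BWBW F=YBGW R=OORR B=GWYB L=RROO
After move 4 (R): R=RORO U=BBBW F=YGGG D=YYYG B=WWWB
After move 5 (F): F=GYGG U=BBOR R=BOWO D=RRYG L=RYOY
After move 6 (U'): U=BRBO F=RYGG R=GYWO B=BOWB L=WWOY
Query 1: L[3] = Y
Query 2: U[1] = R
Query 3: D[2] = Y
Query 4: B[3] = B
Query 5: U[0] = B
Query 6: U[3] = O

Answer: Y R Y B B O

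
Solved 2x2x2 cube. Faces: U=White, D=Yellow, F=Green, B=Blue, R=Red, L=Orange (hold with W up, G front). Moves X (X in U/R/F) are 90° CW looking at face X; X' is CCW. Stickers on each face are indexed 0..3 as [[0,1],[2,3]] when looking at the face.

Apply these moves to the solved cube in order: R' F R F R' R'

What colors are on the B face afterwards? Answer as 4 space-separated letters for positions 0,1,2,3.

After move 1 (R'): R=RRRR U=WBWB F=GWGW D=YGYG B=YBYB
After move 2 (F): F=GGWW U=WBOO R=WRBR D=RRYG L=OYOG
After move 3 (R): R=BWRR U=WGOW F=GRWG D=RYYY B=OBBB
After move 4 (F): F=WGGR U=WGGY R=OWWR D=RBYY L=OROY
After move 5 (R'): R=WROW U=WBGO F=WGGY D=RGYR B=YBBB
After move 6 (R'): R=RWWO U=WBGY F=WBGO D=RGYY B=RBGB
Query: B face = RBGB

Answer: R B G B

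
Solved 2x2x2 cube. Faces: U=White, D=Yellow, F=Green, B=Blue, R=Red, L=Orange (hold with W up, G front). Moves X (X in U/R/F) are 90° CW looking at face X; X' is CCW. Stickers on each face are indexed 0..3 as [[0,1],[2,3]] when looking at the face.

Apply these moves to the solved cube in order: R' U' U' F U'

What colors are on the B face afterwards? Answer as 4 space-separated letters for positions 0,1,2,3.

Answer: B O Y B

Derivation:
After move 1 (R'): R=RRRR U=WBWB F=GWGW D=YGYG B=YBYB
After move 2 (U'): U=BBWW F=OOGW R=GWRR B=RRYB L=YBOO
After move 3 (U'): U=BWBW F=YBGW R=OORR B=GWYB L=RROO
After move 4 (F): F=GYWB U=BWOR R=BOWR D=ROYG L=RYOG
After move 5 (U'): U=WRBO F=RYWB R=GYWR B=BOYB L=GWOG
Query: B face = BOYB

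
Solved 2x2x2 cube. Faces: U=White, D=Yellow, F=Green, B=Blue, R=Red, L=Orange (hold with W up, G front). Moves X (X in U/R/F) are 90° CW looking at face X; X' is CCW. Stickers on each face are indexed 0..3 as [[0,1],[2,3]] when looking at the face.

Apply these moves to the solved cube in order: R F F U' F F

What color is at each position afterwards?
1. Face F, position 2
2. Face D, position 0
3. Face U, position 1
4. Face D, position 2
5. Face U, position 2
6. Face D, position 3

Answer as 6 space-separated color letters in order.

Answer: R B Y Y W B

Derivation:
After move 1 (R): R=RRRR U=WGWG F=GYGY D=YBYB B=WBWB
After move 2 (F): F=GGYY U=WGOO R=WRGR D=RRYB L=OYOB
After move 3 (F): F=YGYG U=WGBY R=OROR D=GWYB L=OROR
After move 4 (U'): U=GYWB F=ORYG R=YGOR B=ORWB L=WBOR
After move 5 (F): F=YOGR U=GYRB R=WGBR D=OYYB L=WGOW
After move 6 (F): F=GYRO U=GYWG R=RGBR D=BWYB L=WOOY
Query 1: F[2] = R
Query 2: D[0] = B
Query 3: U[1] = Y
Query 4: D[2] = Y
Query 5: U[2] = W
Query 6: D[3] = B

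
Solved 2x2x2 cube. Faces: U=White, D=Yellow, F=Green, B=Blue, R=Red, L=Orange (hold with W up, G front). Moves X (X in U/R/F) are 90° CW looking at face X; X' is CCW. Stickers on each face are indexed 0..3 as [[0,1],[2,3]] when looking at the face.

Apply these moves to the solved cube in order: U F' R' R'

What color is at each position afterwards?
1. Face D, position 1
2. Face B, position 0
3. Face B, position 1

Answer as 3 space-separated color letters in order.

After move 1 (U): U=WWWW F=RRGG R=BBRR B=OOBB L=GGOO
After move 2 (F'): F=RGRG U=WWBR R=YBYR D=GOYY L=GWOW
After move 3 (R'): R=BRYY U=WBBO F=RWRR D=GGYG B=YOOB
After move 4 (R'): R=RYBY U=WOBY F=RBRO D=GWYR B=GOGB
Query 1: D[1] = W
Query 2: B[0] = G
Query 3: B[1] = O

Answer: W G O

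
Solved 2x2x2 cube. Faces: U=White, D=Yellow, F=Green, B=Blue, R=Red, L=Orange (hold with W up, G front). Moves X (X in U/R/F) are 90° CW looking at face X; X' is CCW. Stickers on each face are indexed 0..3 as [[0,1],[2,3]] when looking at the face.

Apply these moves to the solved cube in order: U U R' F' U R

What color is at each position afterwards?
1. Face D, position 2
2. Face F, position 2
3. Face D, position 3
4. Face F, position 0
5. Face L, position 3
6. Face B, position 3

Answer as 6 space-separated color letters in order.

Answer: Y B R B W B

Derivation:
After move 1 (U): U=WWWW F=RRGG R=BBRR B=OOBB L=GGOO
After move 2 (U): U=WWWW F=BBGG R=OORR B=GGBB L=RROO
After move 3 (R'): R=OROR U=WBWG F=BWGW D=YBYG B=YGYB
After move 4 (F'): F=WWBG U=WBOO R=BRYR D=ROYG L=RGOW
After move 5 (U): U=OWOB F=BRBG R=YGYR B=RGYB L=WWOW
After move 6 (R): R=YYRG U=OROG F=BOBG D=RYYR B=BGWB
Query 1: D[2] = Y
Query 2: F[2] = B
Query 3: D[3] = R
Query 4: F[0] = B
Query 5: L[3] = W
Query 6: B[3] = B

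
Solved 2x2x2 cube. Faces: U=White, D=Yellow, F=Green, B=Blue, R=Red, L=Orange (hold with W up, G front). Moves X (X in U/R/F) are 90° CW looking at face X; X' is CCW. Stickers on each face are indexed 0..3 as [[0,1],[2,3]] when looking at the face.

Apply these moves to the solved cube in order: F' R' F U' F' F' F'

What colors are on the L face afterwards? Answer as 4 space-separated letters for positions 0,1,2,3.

Answer: Y Y O R

Derivation:
After move 1 (F'): F=GGGG U=WWRR R=YRYR D=OOYY L=OWOW
After move 2 (R'): R=RRYY U=WBRB F=GWGR D=OGYG B=YBOB
After move 3 (F): F=GGRW U=WBWW R=RRBY D=YRYG L=OOOG
After move 4 (U'): U=BWWW F=OORW R=GGBY B=RROB L=YBOG
After move 5 (F'): F=OWOR U=BWGB R=RGYY D=BGYG L=YWOW
After move 6 (F'): F=WROO U=BWRY R=GGBY D=WWYG L=YBOG
After move 7 (F'): F=ROWO U=BWGB R=WGWY D=BGYG L=YYOR
Query: L face = YYOR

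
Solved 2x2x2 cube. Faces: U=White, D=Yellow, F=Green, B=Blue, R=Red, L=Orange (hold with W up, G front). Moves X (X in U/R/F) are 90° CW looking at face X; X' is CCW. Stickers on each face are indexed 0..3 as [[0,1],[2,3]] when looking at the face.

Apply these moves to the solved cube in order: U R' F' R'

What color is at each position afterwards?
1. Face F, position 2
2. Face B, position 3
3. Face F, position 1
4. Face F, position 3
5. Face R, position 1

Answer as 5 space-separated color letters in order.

After move 1 (U): U=WWWW F=RRGG R=BBRR B=OOBB L=GGOO
After move 2 (R'): R=BRBR U=WBWO F=RWGW D=YRYG B=YOYB
After move 3 (F'): F=WWRG U=WBBB R=RRYR D=GOYG L=GOOW
After move 4 (R'): R=RRRY U=WYBY F=WBRB D=GWYG B=GOOB
Query 1: F[2] = R
Query 2: B[3] = B
Query 3: F[1] = B
Query 4: F[3] = B
Query 5: R[1] = R

Answer: R B B B R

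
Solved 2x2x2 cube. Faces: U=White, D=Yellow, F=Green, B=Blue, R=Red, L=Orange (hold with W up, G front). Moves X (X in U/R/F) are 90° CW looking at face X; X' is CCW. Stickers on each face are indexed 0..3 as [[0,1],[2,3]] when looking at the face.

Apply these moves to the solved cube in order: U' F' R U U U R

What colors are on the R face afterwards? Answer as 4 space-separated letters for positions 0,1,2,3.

After move 1 (U'): U=WWWW F=OOGG R=GGRR B=RRBB L=BBOO
After move 2 (F'): F=OGOG U=WWGR R=YGYR D=BOYY L=BWOW
After move 3 (R): R=YYRG U=WGGG F=OOOY D=BBYR B=RRWB
After move 4 (U): U=GWGG F=YYOY R=RRRG B=BWWB L=OOOW
After move 5 (U): U=GGGW F=RROY R=BWRG B=OOWB L=YYOW
After move 6 (U): U=GGWG F=BWOY R=OORG B=YYWB L=RROW
After move 7 (R): R=ROGO U=GWWY F=BBOR D=BWYY B=GYGB
Query: R face = ROGO

Answer: R O G O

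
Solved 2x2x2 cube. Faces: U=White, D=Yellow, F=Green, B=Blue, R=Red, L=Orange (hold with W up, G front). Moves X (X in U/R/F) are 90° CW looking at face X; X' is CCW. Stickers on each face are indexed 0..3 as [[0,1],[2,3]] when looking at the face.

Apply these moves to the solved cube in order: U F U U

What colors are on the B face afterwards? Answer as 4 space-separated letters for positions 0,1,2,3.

Answer: G R B B

Derivation:
After move 1 (U): U=WWWW F=RRGG R=BBRR B=OOBB L=GGOO
After move 2 (F): F=GRGR U=WWOG R=WBWR D=RBYY L=GYOY
After move 3 (U): U=OWGW F=WBGR R=OOWR B=GYBB L=GROY
After move 4 (U): U=GOWW F=OOGR R=GYWR B=GRBB L=WBOY
Query: B face = GRBB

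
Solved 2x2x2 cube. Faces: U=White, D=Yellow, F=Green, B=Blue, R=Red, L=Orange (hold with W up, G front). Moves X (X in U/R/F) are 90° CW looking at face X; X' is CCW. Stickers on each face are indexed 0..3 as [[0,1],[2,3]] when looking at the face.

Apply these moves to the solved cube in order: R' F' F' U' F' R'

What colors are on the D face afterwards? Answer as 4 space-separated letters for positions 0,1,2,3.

Answer: B G Y W

Derivation:
After move 1 (R'): R=RRRR U=WBWB F=GWGW D=YGYG B=YBYB
After move 2 (F'): F=WWGG U=WBRR R=GRYR D=OOYG L=OBOW
After move 3 (F'): F=WGWG U=WBGY R=OROR D=BWYG L=OROR
After move 4 (U'): U=BYWG F=ORWG R=WGOR B=ORYB L=YBOR
After move 5 (F'): F=RGOW U=BYWO R=WGBR D=BRYG L=YGOW
After move 6 (R'): R=GRWB U=BYWO F=RYOO D=BGYW B=GRRB
Query: D face = BGYW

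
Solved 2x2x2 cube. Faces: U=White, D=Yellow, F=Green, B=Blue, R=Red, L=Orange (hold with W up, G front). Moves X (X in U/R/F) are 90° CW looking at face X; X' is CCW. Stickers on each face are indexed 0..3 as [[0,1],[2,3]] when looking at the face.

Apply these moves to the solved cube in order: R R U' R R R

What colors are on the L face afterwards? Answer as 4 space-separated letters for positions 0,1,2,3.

After move 1 (R): R=RRRR U=WGWG F=GYGY D=YBYB B=WBWB
After move 2 (R): R=RRRR U=WYWY F=GBGB D=YWYW B=GBGB
After move 3 (U'): U=YYWW F=OOGB R=GBRR B=RRGB L=GBOO
After move 4 (R): R=RGRB U=YOWB F=OWGW D=YGYR B=WRYB
After move 5 (R): R=RRBG U=YWWW F=OGGR D=YYYW B=BROB
After move 6 (R): R=BRGR U=YGWR F=OYGW D=YOYB B=WRWB
Query: L face = GBOO

Answer: G B O O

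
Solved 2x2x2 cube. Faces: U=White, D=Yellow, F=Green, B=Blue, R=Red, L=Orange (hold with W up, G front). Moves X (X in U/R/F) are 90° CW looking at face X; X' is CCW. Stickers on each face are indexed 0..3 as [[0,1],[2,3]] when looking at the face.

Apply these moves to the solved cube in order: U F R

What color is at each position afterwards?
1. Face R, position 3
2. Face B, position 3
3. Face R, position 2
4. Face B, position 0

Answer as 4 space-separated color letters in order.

After move 1 (U): U=WWWW F=RRGG R=BBRR B=OOBB L=GGOO
After move 2 (F): F=GRGR U=WWOG R=WBWR D=RBYY L=GYOY
After move 3 (R): R=WWRB U=WROR F=GBGY D=RBYO B=GOWB
Query 1: R[3] = B
Query 2: B[3] = B
Query 3: R[2] = R
Query 4: B[0] = G

Answer: B B R G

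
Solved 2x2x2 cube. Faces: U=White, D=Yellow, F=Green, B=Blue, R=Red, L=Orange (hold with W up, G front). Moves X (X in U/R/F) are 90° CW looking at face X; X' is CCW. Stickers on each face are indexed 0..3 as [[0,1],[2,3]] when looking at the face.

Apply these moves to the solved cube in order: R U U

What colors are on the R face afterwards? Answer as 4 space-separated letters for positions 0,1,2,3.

After move 1 (R): R=RRRR U=WGWG F=GYGY D=YBYB B=WBWB
After move 2 (U): U=WWGG F=RRGY R=WBRR B=OOWB L=GYOO
After move 3 (U): U=GWGW F=WBGY R=OORR B=GYWB L=RROO
Query: R face = OORR

Answer: O O R R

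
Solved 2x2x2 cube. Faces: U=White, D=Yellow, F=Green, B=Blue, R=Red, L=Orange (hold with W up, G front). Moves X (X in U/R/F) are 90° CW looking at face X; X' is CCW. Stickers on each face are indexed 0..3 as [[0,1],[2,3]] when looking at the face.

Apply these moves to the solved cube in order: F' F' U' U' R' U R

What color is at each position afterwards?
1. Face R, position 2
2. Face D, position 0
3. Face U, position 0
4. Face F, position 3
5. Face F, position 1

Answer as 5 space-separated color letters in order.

Answer: O W W G B

Derivation:
After move 1 (F'): F=GGGG U=WWRR R=YRYR D=OOYY L=OWOW
After move 2 (F'): F=GGGG U=WWYY R=OROR D=WWYY L=OROR
After move 3 (U'): U=WYWY F=ORGG R=GGOR B=ORBB L=BBOR
After move 4 (U'): U=YYWW F=BBGG R=OROR B=GGBB L=OROR
After move 5 (R'): R=RROO U=YBWG F=BYGW D=WBYG B=YGWB
After move 6 (U): U=WYGB F=RRGW R=YGOO B=ORWB L=BYOR
After move 7 (R): R=OYOG U=WRGW F=RBGG D=WWYO B=BRYB
Query 1: R[2] = O
Query 2: D[0] = W
Query 3: U[0] = W
Query 4: F[3] = G
Query 5: F[1] = B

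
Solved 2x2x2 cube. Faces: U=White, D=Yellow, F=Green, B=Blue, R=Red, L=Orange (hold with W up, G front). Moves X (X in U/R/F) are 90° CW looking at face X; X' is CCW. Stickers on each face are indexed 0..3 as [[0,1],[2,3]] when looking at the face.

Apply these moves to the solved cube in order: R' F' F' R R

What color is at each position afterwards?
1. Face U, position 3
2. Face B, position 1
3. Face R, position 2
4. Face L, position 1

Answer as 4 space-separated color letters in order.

After move 1 (R'): R=RRRR U=WBWB F=GWGW D=YGYG B=YBYB
After move 2 (F'): F=WWGG U=WBRR R=GRYR D=OOYG L=OBOW
After move 3 (F'): F=WGWG U=WBGY R=OROR D=BWYG L=OROR
After move 4 (R): R=OORR U=WGGG F=WWWG D=BYYY B=YBBB
After move 5 (R): R=RORO U=WWGG F=WYWY D=BBYY B=GBGB
Query 1: U[3] = G
Query 2: B[1] = B
Query 3: R[2] = R
Query 4: L[1] = R

Answer: G B R R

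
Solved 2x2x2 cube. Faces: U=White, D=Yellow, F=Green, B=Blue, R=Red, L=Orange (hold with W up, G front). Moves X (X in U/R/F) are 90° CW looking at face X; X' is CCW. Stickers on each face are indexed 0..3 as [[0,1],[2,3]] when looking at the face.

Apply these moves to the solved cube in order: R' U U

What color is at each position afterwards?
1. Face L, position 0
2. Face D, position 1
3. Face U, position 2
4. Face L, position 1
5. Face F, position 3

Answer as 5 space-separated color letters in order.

After move 1 (R'): R=RRRR U=WBWB F=GWGW D=YGYG B=YBYB
After move 2 (U): U=WWBB F=RRGW R=YBRR B=OOYB L=GWOO
After move 3 (U): U=BWBW F=YBGW R=OORR B=GWYB L=RROO
Query 1: L[0] = R
Query 2: D[1] = G
Query 3: U[2] = B
Query 4: L[1] = R
Query 5: F[3] = W

Answer: R G B R W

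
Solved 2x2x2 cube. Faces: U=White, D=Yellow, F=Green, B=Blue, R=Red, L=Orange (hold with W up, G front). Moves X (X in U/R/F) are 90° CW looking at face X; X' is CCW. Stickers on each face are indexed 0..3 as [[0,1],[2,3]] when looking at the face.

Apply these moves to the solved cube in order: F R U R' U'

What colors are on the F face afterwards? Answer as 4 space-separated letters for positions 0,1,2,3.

After move 1 (F): F=GGGG U=WWOO R=WRWR D=RRYY L=OYOY
After move 2 (R): R=WWRR U=WGOG F=GRGY D=RBYB B=OBWB
After move 3 (U): U=OWGG F=WWGY R=OBRR B=OYWB L=GROY
After move 4 (R'): R=BROR U=OWGO F=WWGG D=RWYY B=BYBB
After move 5 (U'): U=WOOG F=GRGG R=WWOR B=BRBB L=BYOY
Query: F face = GRGG

Answer: G R G G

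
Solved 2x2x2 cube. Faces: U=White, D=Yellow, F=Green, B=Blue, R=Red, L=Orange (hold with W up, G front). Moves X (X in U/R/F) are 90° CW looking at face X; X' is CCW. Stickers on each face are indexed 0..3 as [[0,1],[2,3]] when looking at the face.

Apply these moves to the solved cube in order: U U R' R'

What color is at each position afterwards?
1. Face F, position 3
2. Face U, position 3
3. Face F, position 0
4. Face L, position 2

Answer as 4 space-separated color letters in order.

After move 1 (U): U=WWWW F=RRGG R=BBRR B=OOBB L=GGOO
After move 2 (U): U=WWWW F=BBGG R=OORR B=GGBB L=RROO
After move 3 (R'): R=OROR U=WBWG F=BWGW D=YBYG B=YGYB
After move 4 (R'): R=RROO U=WYWY F=BBGG D=YWYW B=GGBB
Query 1: F[3] = G
Query 2: U[3] = Y
Query 3: F[0] = B
Query 4: L[2] = O

Answer: G Y B O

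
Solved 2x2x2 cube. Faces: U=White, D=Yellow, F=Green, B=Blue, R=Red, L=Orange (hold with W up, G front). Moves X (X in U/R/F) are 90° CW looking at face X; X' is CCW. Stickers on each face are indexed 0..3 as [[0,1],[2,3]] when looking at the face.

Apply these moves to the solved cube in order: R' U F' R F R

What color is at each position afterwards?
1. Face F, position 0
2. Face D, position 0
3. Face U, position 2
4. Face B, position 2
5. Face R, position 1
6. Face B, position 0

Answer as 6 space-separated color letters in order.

After move 1 (R'): R=RRRR U=WBWB F=GWGW D=YGYG B=YBYB
After move 2 (U): U=WWBB F=RRGW R=YBRR B=OOYB L=GWOO
After move 3 (F'): F=RWRG U=WWYR R=GBYR D=WOYG L=GBOB
After move 4 (R): R=YGRB U=WWYG F=RORG D=WYYO B=ROWB
After move 5 (F): F=RRGO U=WWBB R=YGGB D=RYYO L=GWOY
After move 6 (R): R=GYBG U=WRBO F=RYGO D=RWYR B=BOWB
Query 1: F[0] = R
Query 2: D[0] = R
Query 3: U[2] = B
Query 4: B[2] = W
Query 5: R[1] = Y
Query 6: B[0] = B

Answer: R R B W Y B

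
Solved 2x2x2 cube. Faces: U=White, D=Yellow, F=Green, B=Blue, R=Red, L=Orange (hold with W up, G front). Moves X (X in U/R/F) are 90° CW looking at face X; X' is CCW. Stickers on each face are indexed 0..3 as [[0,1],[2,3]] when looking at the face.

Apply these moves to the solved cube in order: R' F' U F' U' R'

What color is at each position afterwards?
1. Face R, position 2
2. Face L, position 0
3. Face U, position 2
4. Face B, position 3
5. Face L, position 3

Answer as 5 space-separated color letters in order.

After move 1 (R'): R=RRRR U=WBWB F=GWGW D=YGYG B=YBYB
After move 2 (F'): F=WWGG U=WBRR R=GRYR D=OOYG L=OBOW
After move 3 (U): U=RWRB F=GRGG R=YBYR B=OBYB L=WWOW
After move 4 (F'): F=RGGG U=RWYY R=OBOR D=WWYG L=WBOR
After move 5 (U'): U=WYRY F=WBGG R=RGOR B=OBYB L=OBOR
After move 6 (R'): R=GRRO U=WYRO F=WYGY D=WBYG B=GBWB
Query 1: R[2] = R
Query 2: L[0] = O
Query 3: U[2] = R
Query 4: B[3] = B
Query 5: L[3] = R

Answer: R O R B R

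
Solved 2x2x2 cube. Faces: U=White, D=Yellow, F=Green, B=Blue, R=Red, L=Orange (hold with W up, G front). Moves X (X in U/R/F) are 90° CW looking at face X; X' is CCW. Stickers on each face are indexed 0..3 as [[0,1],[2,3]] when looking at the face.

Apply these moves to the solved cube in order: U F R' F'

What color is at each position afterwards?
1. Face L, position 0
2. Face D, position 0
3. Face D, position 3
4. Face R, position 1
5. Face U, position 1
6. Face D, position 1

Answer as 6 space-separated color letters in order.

Answer: G Y R R B Y

Derivation:
After move 1 (U): U=WWWW F=RRGG R=BBRR B=OOBB L=GGOO
After move 2 (F): F=GRGR U=WWOG R=WBWR D=RBYY L=GYOY
After move 3 (R'): R=BRWW U=WBOO F=GWGG D=RRYR B=YOBB
After move 4 (F'): F=WGGG U=WBBW R=RRRW D=YYYR L=GOOO
Query 1: L[0] = G
Query 2: D[0] = Y
Query 3: D[3] = R
Query 4: R[1] = R
Query 5: U[1] = B
Query 6: D[1] = Y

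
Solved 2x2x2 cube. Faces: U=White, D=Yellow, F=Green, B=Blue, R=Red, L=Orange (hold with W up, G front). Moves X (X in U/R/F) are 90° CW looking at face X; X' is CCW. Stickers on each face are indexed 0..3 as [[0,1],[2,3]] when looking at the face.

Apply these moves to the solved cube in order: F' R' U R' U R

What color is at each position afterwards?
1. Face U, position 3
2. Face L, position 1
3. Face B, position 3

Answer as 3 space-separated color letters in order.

After move 1 (F'): F=GGGG U=WWRR R=YRYR D=OOYY L=OWOW
After move 2 (R'): R=RRYY U=WBRB F=GWGR D=OGYG B=YBOB
After move 3 (U): U=RWBB F=RRGR R=YBYY B=OWOB L=GWOW
After move 4 (R'): R=BYYY U=ROBO F=RWGB D=ORYR B=GWGB
After move 5 (U): U=BROO F=BYGB R=GWYY B=GWGB L=RWOW
After move 6 (R): R=YGYW U=BYOB F=BRGR D=OGYG B=OWRB
Query 1: U[3] = B
Query 2: L[1] = W
Query 3: B[3] = B

Answer: B W B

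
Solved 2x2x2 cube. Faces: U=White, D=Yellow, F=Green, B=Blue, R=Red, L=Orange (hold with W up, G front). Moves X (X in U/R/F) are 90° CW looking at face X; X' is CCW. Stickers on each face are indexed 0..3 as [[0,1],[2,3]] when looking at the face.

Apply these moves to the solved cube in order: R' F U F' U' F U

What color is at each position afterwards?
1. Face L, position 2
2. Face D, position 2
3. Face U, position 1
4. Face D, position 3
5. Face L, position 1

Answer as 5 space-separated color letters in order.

After move 1 (R'): R=RRRR U=WBWB F=GWGW D=YGYG B=YBYB
After move 2 (F): F=GGWW U=WBOO R=WRBR D=RRYG L=OYOG
After move 3 (U): U=OWOB F=WRWW R=YBBR B=OYYB L=GGOG
After move 4 (F'): F=RWWW U=OWYB R=RBRR D=GGYG L=GBOO
After move 5 (U'): U=WBOY F=GBWW R=RWRR B=RBYB L=OYOO
After move 6 (F): F=WGWB U=WBOY R=OWYR D=RRYG L=OGOG
After move 7 (U): U=OWYB F=OWWB R=RBYR B=OGYB L=WGOG
Query 1: L[2] = O
Query 2: D[2] = Y
Query 3: U[1] = W
Query 4: D[3] = G
Query 5: L[1] = G

Answer: O Y W G G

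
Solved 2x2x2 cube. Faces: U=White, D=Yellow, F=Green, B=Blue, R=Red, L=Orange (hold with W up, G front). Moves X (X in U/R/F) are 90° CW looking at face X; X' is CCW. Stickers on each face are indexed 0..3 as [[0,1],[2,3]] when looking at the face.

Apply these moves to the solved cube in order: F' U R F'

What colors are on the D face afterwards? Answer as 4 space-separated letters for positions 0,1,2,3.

After move 1 (F'): F=GGGG U=WWRR R=YRYR D=OOYY L=OWOW
After move 2 (U): U=RWRW F=YRGG R=BBYR B=OWBB L=GGOW
After move 3 (R): R=YBRB U=RRRG F=YOGY D=OBYO B=WWWB
After move 4 (F'): F=OYYG U=RRYR R=BBOB D=GWYO L=GGOR
Query: D face = GWYO

Answer: G W Y O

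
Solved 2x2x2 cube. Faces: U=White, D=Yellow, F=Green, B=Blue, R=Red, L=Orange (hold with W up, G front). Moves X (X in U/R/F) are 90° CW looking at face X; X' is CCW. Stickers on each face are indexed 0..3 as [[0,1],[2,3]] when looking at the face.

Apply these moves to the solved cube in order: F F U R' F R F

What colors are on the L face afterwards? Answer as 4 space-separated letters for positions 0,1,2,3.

After move 1 (F): F=GGGG U=WWOO R=WRWR D=RRYY L=OYOY
After move 2 (F): F=GGGG U=WWYY R=OROR D=WWYY L=OROR
After move 3 (U): U=YWYW F=ORGG R=BBOR B=ORBB L=GGOR
After move 4 (R'): R=BRBO U=YBYO F=OWGW D=WRYG B=YRWB
After move 5 (F): F=GOWW U=YBRG R=YROO D=BBYG L=GWOR
After move 6 (R): R=OYOR U=YORW F=GBWG D=BWYY B=GRBB
After move 7 (F): F=WGGB U=YORW R=RYWR D=OOYY L=GBOW
Query: L face = GBOW

Answer: G B O W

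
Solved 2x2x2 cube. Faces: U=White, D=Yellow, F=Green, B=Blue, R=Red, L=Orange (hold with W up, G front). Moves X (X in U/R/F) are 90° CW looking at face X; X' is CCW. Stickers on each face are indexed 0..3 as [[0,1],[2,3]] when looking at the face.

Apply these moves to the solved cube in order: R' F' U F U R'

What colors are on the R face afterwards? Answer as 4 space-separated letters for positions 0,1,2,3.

After move 1 (R'): R=RRRR U=WBWB F=GWGW D=YGYG B=YBYB
After move 2 (F'): F=WWGG U=WBRR R=GRYR D=OOYG L=OBOW
After move 3 (U): U=RWRB F=GRGG R=YBYR B=OBYB L=WWOW
After move 4 (F): F=GGGR U=RWWW R=RBBR D=YYYG L=WOOO
After move 5 (U): U=WRWW F=RBGR R=OBBR B=WOYB L=GGOO
After move 6 (R'): R=BROB U=WYWW F=RRGW D=YBYR B=GOYB
Query: R face = BROB

Answer: B R O B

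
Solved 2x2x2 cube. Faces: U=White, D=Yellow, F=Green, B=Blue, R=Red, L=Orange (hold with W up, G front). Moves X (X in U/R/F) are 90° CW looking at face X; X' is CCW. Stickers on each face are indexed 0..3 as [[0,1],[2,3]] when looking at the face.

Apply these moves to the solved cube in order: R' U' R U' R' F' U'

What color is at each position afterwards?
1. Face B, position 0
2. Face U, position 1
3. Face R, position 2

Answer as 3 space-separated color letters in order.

Answer: B O Y

Derivation:
After move 1 (R'): R=RRRR U=WBWB F=GWGW D=YGYG B=YBYB
After move 2 (U'): U=BBWW F=OOGW R=GWRR B=RRYB L=YBOO
After move 3 (R): R=RGRW U=BOWW F=OGGG D=YYYR B=WRBB
After move 4 (U'): U=OWBW F=YBGG R=OGRW B=RGBB L=WROO
After move 5 (R'): R=GWOR U=OBBR F=YWGW D=YBYG B=RGYB
After move 6 (F'): F=WWYG U=OBGO R=BWYR D=ROYG L=WROB
After move 7 (U'): U=BOOG F=WRYG R=WWYR B=BWYB L=RGOB
Query 1: B[0] = B
Query 2: U[1] = O
Query 3: R[2] = Y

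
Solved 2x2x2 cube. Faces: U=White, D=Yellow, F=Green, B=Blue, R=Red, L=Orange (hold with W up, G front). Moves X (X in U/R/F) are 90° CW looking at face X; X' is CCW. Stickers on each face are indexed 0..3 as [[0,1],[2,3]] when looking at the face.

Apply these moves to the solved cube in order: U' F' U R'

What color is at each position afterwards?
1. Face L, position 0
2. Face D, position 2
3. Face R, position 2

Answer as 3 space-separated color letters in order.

After move 1 (U'): U=WWWW F=OOGG R=GGRR B=RRBB L=BBOO
After move 2 (F'): F=OGOG U=WWGR R=YGYR D=BOYY L=BWOW
After move 3 (U): U=GWRW F=YGOG R=RRYR B=BWBB L=OGOW
After move 4 (R'): R=RRRY U=GBRB F=YWOW D=BGYG B=YWOB
Query 1: L[0] = O
Query 2: D[2] = Y
Query 3: R[2] = R

Answer: O Y R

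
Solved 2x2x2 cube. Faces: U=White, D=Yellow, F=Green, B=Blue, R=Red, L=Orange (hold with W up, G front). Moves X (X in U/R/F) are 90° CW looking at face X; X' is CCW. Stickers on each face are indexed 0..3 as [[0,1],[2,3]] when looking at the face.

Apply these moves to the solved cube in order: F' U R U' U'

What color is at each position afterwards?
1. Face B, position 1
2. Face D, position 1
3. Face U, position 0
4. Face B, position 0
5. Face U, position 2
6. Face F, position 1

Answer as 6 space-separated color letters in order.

Answer: O B G Y R W

Derivation:
After move 1 (F'): F=GGGG U=WWRR R=YRYR D=OOYY L=OWOW
After move 2 (U): U=RWRW F=YRGG R=BBYR B=OWBB L=GGOW
After move 3 (R): R=YBRB U=RRRG F=YOGY D=OBYO B=WWWB
After move 4 (U'): U=RGRR F=GGGY R=YORB B=YBWB L=WWOW
After move 5 (U'): U=GRRR F=WWGY R=GGRB B=YOWB L=YBOW
Query 1: B[1] = O
Query 2: D[1] = B
Query 3: U[0] = G
Query 4: B[0] = Y
Query 5: U[2] = R
Query 6: F[1] = W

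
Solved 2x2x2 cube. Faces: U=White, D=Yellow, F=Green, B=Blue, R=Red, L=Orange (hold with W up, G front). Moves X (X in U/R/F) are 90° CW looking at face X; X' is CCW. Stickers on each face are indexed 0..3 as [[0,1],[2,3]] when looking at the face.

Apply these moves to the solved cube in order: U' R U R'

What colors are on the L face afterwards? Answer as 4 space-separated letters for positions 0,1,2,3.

Answer: O Y O O

Derivation:
After move 1 (U'): U=WWWW F=OOGG R=GGRR B=RRBB L=BBOO
After move 2 (R): R=RGRG U=WOWG F=OYGY D=YBYR B=WRWB
After move 3 (U): U=WWGO F=RGGY R=WRRG B=BBWB L=OYOO
After move 4 (R'): R=RGWR U=WWGB F=RWGO D=YGYY B=RBBB
Query: L face = OYOO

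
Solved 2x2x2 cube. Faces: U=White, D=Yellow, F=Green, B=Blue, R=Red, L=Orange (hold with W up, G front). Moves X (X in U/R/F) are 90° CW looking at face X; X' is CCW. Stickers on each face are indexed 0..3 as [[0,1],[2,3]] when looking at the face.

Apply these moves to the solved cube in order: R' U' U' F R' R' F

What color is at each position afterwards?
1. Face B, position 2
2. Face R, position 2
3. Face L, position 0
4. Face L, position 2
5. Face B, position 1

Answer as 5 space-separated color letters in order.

After move 1 (R'): R=RRRR U=WBWB F=GWGW D=YGYG B=YBYB
After move 2 (U'): U=BBWW F=OOGW R=GWRR B=RRYB L=YBOO
After move 3 (U'): U=BWBW F=YBGW R=OORR B=GWYB L=RROO
After move 4 (F): F=GYWB U=BWOR R=BOWR D=ROYG L=RYOG
After move 5 (R'): R=ORBW U=BYOG F=GWWR D=RYYB B=GWOB
After move 6 (R'): R=RWOB U=BOOG F=GYWG D=RWYR B=BWYB
After move 7 (F): F=WGGY U=BOGY R=OWGB D=ORYR L=RROW
Query 1: B[2] = Y
Query 2: R[2] = G
Query 3: L[0] = R
Query 4: L[2] = O
Query 5: B[1] = W

Answer: Y G R O W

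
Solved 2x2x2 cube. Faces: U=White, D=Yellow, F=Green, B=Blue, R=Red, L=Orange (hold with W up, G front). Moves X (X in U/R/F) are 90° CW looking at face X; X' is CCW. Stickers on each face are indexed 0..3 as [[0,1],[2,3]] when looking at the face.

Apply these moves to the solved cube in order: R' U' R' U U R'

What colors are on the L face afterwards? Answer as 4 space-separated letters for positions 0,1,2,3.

Answer: W R O O

Derivation:
After move 1 (R'): R=RRRR U=WBWB F=GWGW D=YGYG B=YBYB
After move 2 (U'): U=BBWW F=OOGW R=GWRR B=RRYB L=YBOO
After move 3 (R'): R=WRGR U=BYWR F=OBGW D=YOYW B=GRGB
After move 4 (U): U=WBRY F=WRGW R=GRGR B=YBGB L=OBOO
After move 5 (U): U=RWYB F=GRGW R=YBGR B=OBGB L=WROO
After move 6 (R'): R=BRYG U=RGYO F=GWGB D=YRYW B=WBOB
Query: L face = WROO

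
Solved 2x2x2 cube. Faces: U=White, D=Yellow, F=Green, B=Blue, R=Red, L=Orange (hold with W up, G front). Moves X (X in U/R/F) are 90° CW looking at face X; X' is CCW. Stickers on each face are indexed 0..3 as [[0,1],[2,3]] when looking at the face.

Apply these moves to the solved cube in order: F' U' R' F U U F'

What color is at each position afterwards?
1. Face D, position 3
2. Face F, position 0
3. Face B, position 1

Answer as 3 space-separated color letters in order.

Answer: G R O

Derivation:
After move 1 (F'): F=GGGG U=WWRR R=YRYR D=OOYY L=OWOW
After move 2 (U'): U=WRWR F=OWGG R=GGYR B=YRBB L=BBOW
After move 3 (R'): R=GRGY U=WBWY F=ORGR D=OWYG B=YROB
After move 4 (F): F=GORR U=WBWB R=WRYY D=GGYG L=BOOW
After move 5 (U): U=WWBB F=WRRR R=YRYY B=BOOB L=GOOW
After move 6 (U): U=BWBW F=YRRR R=BOYY B=GOOB L=WROW
After move 7 (F'): F=RRYR U=BWBY R=GOGY D=RWYG L=WWOB
Query 1: D[3] = G
Query 2: F[0] = R
Query 3: B[1] = O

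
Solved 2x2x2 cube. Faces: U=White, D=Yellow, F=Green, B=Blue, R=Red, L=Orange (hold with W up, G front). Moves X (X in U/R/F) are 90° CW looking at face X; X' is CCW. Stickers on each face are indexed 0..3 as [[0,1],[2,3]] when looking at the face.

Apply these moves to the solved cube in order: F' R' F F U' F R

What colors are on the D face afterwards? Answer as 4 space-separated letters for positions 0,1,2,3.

After move 1 (F'): F=GGGG U=WWRR R=YRYR D=OOYY L=OWOW
After move 2 (R'): R=RRYY U=WBRB F=GWGR D=OGYG B=YBOB
After move 3 (F): F=GGRW U=WBWW R=RRBY D=YRYG L=OOOG
After move 4 (F): F=RGWG U=WBGO R=WRWY D=BRYG L=OYOR
After move 5 (U'): U=BOWG F=OYWG R=RGWY B=WROB L=YBOR
After move 6 (F): F=WOGY U=BORB R=WGGY D=WRYG L=YBOR
After move 7 (R): R=GWYG U=BORY F=WRGG D=WOYW B=BROB
Query: D face = WOYW

Answer: W O Y W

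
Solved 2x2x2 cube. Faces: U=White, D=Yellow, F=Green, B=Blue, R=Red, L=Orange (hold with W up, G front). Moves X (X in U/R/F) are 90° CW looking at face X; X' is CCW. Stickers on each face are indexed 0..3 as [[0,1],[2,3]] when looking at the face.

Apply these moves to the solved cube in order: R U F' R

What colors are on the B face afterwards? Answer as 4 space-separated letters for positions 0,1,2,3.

Answer: R O W B

Derivation:
After move 1 (R): R=RRRR U=WGWG F=GYGY D=YBYB B=WBWB
After move 2 (U): U=WWGG F=RRGY R=WBRR B=OOWB L=GYOO
After move 3 (F'): F=RYRG U=WWWR R=BBYR D=YOYB L=GGOG
After move 4 (R): R=YBRB U=WYWG F=RORB D=YWYO B=ROWB
Query: B face = ROWB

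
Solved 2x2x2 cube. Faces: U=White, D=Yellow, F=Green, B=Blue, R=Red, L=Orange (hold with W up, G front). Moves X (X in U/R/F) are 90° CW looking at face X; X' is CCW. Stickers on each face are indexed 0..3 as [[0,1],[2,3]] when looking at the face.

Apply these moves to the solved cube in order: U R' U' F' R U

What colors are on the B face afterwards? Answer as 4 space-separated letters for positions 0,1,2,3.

Answer: Y W O B

Derivation:
After move 1 (U): U=WWWW F=RRGG R=BBRR B=OOBB L=GGOO
After move 2 (R'): R=BRBR U=WBWO F=RWGW D=YRYG B=YOYB
After move 3 (U'): U=BOWW F=GGGW R=RWBR B=BRYB L=YOOO
After move 4 (F'): F=GWGG U=BORB R=RWYR D=OOYG L=YWOW
After move 5 (R): R=YRRW U=BWRG F=GOGG D=OYYB B=BROB
After move 6 (U): U=RBGW F=YRGG R=BRRW B=YWOB L=GOOW
Query: B face = YWOB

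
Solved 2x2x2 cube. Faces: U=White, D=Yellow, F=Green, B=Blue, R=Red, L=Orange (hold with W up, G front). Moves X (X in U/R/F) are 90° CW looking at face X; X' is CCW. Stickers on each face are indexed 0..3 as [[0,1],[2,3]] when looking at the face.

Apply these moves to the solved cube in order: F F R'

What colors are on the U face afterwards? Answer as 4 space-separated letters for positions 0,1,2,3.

After move 1 (F): F=GGGG U=WWOO R=WRWR D=RRYY L=OYOY
After move 2 (F): F=GGGG U=WWYY R=OROR D=WWYY L=OROR
After move 3 (R'): R=RROO U=WBYB F=GWGY D=WGYG B=YBWB
Query: U face = WBYB

Answer: W B Y B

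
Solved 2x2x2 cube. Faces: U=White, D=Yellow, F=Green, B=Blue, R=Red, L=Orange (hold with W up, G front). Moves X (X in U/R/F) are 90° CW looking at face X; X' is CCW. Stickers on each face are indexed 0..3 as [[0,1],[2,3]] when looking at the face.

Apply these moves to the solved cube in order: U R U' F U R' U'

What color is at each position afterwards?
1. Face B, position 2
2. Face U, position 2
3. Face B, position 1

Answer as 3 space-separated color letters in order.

After move 1 (U): U=WWWW F=RRGG R=BBRR B=OOBB L=GGOO
After move 2 (R): R=RBRB U=WRWG F=RYGY D=YBYO B=WOWB
After move 3 (U'): U=RGWW F=GGGY R=RYRB B=RBWB L=WOOO
After move 4 (F): F=GGYG U=RGOO R=WYWB D=RRYO L=WYOB
After move 5 (U): U=OROG F=WYYG R=RBWB B=WYWB L=GGOB
After move 6 (R'): R=BBRW U=OWOW F=WRYG D=RYYG B=OYRB
After move 7 (U'): U=WWOO F=GGYG R=WRRW B=BBRB L=OYOB
Query 1: B[2] = R
Query 2: U[2] = O
Query 3: B[1] = B

Answer: R O B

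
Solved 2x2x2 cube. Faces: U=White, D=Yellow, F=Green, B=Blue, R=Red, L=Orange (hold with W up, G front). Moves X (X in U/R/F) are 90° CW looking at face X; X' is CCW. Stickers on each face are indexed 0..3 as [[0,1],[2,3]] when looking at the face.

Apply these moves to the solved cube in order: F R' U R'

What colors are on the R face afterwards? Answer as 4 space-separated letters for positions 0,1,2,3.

After move 1 (F): F=GGGG U=WWOO R=WRWR D=RRYY L=OYOY
After move 2 (R'): R=RRWW U=WBOB F=GWGO D=RGYG B=YBRB
After move 3 (U): U=OWBB F=RRGO R=YBWW B=OYRB L=GWOY
After move 4 (R'): R=BWYW U=ORBO F=RWGB D=RRYO B=GYGB
Query: R face = BWYW

Answer: B W Y W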